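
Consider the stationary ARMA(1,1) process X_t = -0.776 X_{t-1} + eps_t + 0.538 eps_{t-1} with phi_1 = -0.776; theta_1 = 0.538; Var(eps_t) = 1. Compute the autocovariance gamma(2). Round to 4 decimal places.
\gamma(2) = 0.2704

Multiply the model equation by X_{t-k} and take expectations. With theta_0 = psi_0 = 1 and psi_j the MA(infinity) weights, this gives
  gamma(k) - sum_i phi_i gamma(k-i) = c_k,
  c_k = sigma^2 * sum_{j=k..q} theta_j psi_{j-k}   (c_k = 0 for k > q),
using gamma(-m) = gamma(m).
psi-weights needed (psi_j = theta_j + sum_i phi_i psi_{j-i}):
  psi_1 = theta_1 + phi_1 = 0.538 + (-0.776) = -0.238
Right-hand sides:
  c_0 = sigma^2 (1 + theta_1 psi_1) = 1 * (1 + (0.538)(-0.238)) = 1 * 0.871956 = 0.871956
  c_1 = sigma^2 theta_1 = 1 * (0.538) = 0.538
  c_2 = 0
Equations for k = 0 and k = 1 (AR order 1):
  gamma(0) = phi_1 gamma(1) + c_0
  gamma(1) = phi_1 gamma(0) + c_1
Substituting the second into the first: gamma(0) (1 - phi_1^2) = c_0 + phi_1 c_1, so
  gamma(0) = (c_0 + phi_1 c_1) / (1 - phi_1^2) = (0.871956 + (-0.776)(0.538)) / (1 - (-0.776)^2) = 0.454468 / 0.397824 = 1.142385.
  gamma(1) = phi_1 gamma(0) + c_1 = (-0.776)(1.142385) + (0.538) = -0.34849.
For k = 2 (> q): gamma(2) = phi_1 gamma(1) = (-0.776)(-0.34849) = 0.270429.
Therefore gamma(2) = 0.2704 (to 4 decimal places).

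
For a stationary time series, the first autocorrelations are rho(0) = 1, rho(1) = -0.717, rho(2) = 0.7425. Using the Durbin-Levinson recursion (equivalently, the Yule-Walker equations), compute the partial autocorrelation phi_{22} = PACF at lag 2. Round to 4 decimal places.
\phi_{22} = 0.4701

The PACF at lag k is phi_{kk}, the last component of the solution
to the Yule-Walker system G_k phi = r_k where
  (G_k)_{ij} = rho(|i - j|), (r_k)_i = rho(i), i,j = 1..k.
Equivalently, Durbin-Levinson gives phi_{kk} iteratively:
  phi_{11} = rho(1)
  phi_{kk} = [rho(k) - sum_{j=1..k-1} phi_{k-1,j} rho(k-j)]
            / [1 - sum_{j=1..k-1} phi_{k-1,j} rho(j)],
  phi_{k,j} = phi_{k-1,j} - phi_{kk} phi_{k-1,k-j},  j = 1..k-1.
Step k = 1:
  phi_11 = rho(1) = -0.717.
Step k = 2:
  phi_22 = [rho(2) - phi_11 rho(1)] / [1 - phi_11 rho(1)] = [0.7425 - (-0.717)(-0.717)] / [1 - (-0.717)(-0.717)]
         = 0.228411 / 0.485911 = 0.4701.
Therefore phi_{22} = 0.4701.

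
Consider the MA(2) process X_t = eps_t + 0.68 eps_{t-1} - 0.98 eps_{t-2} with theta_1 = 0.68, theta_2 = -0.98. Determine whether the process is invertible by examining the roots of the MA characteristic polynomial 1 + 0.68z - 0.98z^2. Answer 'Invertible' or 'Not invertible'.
\text{Not invertible}

The MA(q) characteristic polynomial is P(z) = 1 + 0.68z - 0.98z^2.
Invertibility requires all roots to lie outside the unit circle, i.e. |z| > 1 for every root.
Set 1 + (0.68) z + (-0.98) z^2 = 0, i.e. a z^2 + b z + c = 0 with a = -0.98, b = 0.68, c = 1.
Discriminant D = b^2 - 4ac = (0.68)^2 - 4*(-0.98)*1 = 0.4624 - (-3.92) = 4.3824.
D >= 0, so the roots are real: z = (-b +/- sqrt(D)) / (2a) = (-0.68 +/- 2.093418) / (-1.96).
  z_1 = (-0.68 + 2.093418) / (-1.96) = -0.7211,   |z_1| = 0.7211.
  z_2 = (-0.68 - 2.093418) / (-1.96) = 1.415,   |z_2| = 1.415.
Moduli of all roots: 0.7211, 1.4150.
All moduli strictly greater than 1? No.
Verdict: Not invertible.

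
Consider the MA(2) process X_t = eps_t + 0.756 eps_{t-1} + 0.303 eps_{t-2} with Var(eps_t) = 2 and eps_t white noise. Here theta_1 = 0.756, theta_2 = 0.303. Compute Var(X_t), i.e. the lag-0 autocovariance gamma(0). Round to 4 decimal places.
\gamma(0) = 3.3267

For an MA(q) process X_t = eps_t + sum_i theta_i eps_{t-i} with
Var(eps_t) = sigma^2, the variance is
  gamma(0) = sigma^2 * (1 + sum_i theta_i^2).
  sum_i theta_i^2 = (0.756)^2 + (0.303)^2 = 0.571536 + 0.091809 = 0.663345.
  gamma(0) = 2 * (1 + 0.663345) = 2 * 1.663345 = 3.32669, which rounds to 3.3267.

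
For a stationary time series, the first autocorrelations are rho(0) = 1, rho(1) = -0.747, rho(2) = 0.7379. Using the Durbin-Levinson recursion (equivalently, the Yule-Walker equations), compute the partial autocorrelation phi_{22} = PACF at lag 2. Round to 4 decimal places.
\phi_{22} = 0.4070

The PACF at lag k is phi_{kk}, the last component of the solution
to the Yule-Walker system G_k phi = r_k where
  (G_k)_{ij} = rho(|i - j|), (r_k)_i = rho(i), i,j = 1..k.
Equivalently, Durbin-Levinson gives phi_{kk} iteratively:
  phi_{11} = rho(1)
  phi_{kk} = [rho(k) - sum_{j=1..k-1} phi_{k-1,j} rho(k-j)]
            / [1 - sum_{j=1..k-1} phi_{k-1,j} rho(j)],
  phi_{k,j} = phi_{k-1,j} - phi_{kk} phi_{k-1,k-j},  j = 1..k-1.
Step k = 1:
  phi_11 = rho(1) = -0.747.
Step k = 2:
  phi_22 = [rho(2) - phi_11 rho(1)] / [1 - phi_11 rho(1)] = [0.7379 - (-0.747)(-0.747)] / [1 - (-0.747)(-0.747)]
         = 0.179891 / 0.441991 = 0.407.
Therefore phi_{22} = 0.4070.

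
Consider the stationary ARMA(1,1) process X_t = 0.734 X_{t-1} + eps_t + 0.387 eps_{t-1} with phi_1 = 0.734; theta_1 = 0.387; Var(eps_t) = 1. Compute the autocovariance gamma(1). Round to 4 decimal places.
\gamma(1) = 3.1208

Multiply the model equation by X_{t-k} and take expectations. With theta_0 = psi_0 = 1 and psi_j the MA(infinity) weights, this gives
  gamma(k) - sum_i phi_i gamma(k-i) = c_k,
  c_k = sigma^2 * sum_{j=k..q} theta_j psi_{j-k}   (c_k = 0 for k > q),
using gamma(-m) = gamma(m).
psi-weights needed (psi_j = theta_j + sum_i phi_i psi_{j-i}):
  psi_1 = theta_1 + phi_1 = 0.387 + (0.734) = 1.121
Right-hand sides:
  c_0 = sigma^2 (1 + theta_1 psi_1) = 1 * (1 + (0.387)(1.121)) = 1 * 1.433827 = 1.433827
  c_1 = sigma^2 theta_1 = 1 * (0.387) = 0.387
  c_2 = 0
Equations for k = 0 and k = 1 (AR order 1):
  gamma(0) = phi_1 gamma(1) + c_0
  gamma(1) = phi_1 gamma(0) + c_1
Substituting the second into the first: gamma(0) (1 - phi_1^2) = c_0 + phi_1 c_1, so
  gamma(0) = (c_0 + phi_1 c_1) / (1 - phi_1^2) = (1.433827 + (0.734)(0.387)) / (1 - (0.734)^2) = 1.717885 / 0.461244 = 3.72446.
  gamma(1) = phi_1 gamma(0) + c_1 = (0.734)(3.72446) + (0.387) = 3.120754.
Therefore gamma(1) = 3.1208 (to 4 decimal places).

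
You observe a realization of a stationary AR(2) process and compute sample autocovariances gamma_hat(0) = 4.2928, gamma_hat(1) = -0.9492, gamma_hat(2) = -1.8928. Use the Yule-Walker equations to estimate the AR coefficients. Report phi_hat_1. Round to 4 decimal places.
\hat\phi_{1} = -0.3350

The Yule-Walker equations for an AR(p) process read, in matrix form,
  Gamma_p phi = r_p,   with   (Gamma_p)_{ij} = gamma(|i - j|),
                       (r_p)_i = gamma(i),   i,j = 1..p.
Substitute the sample gammas (Toeplitz matrix and right-hand side of size 2):
  Gamma_p = [[4.2928, -0.9492], [-0.9492, 4.2928]]
  r_p     = [-0.9492, -1.8928]
Written out:
  4.2928 phi_1 - 0.9492 phi_2 = -0.9492
  -0.9492 phi_1 + 4.2928 phi_2 = -1.8928
Solve by Cramer's rule:
  det = gamma(0)^2 - gamma(1)^2 = (4.2928)^2 - (-0.9492)^2 = 18.42813184 - 0.90098064 = 17.5271512
  phi_hat_1 = [gamma(1) gamma(0) - gamma(1) gamma(2)] / det = [(-0.9492)(4.2928) - (-0.9492)(-1.8928)] / 17.5271512 = -5.87137152 / 17.5271512 = -0.335
  phi_hat_2 = [gamma(0) gamma(2) - gamma(1)^2] / det = [(4.2928)(-1.8928) - (-0.9492)^2] / 17.5271512 = -9.02639248 / 17.5271512 = -0.515
So phi_hat = [-0.3350, -0.5150].
Therefore phi_hat_1 = -0.3350.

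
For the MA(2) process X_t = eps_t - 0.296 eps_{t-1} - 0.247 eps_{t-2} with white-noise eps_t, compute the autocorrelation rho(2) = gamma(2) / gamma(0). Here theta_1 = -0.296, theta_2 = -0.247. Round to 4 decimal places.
\rho(2) = -0.2150

For an MA(q) process with theta_0 = 1, the autocovariance is
  gamma(k) = sigma^2 * sum_{i=0..q-k} theta_i * theta_{i+k},
and rho(k) = gamma(k) / gamma(0). Sigma^2 cancels.
  numerator   = (1)*(-0.247) = -0.247.
  denominator = (1)^2 + (-0.296)^2 + (-0.247)^2 = 1.148625.
  rho(2) = -0.247 / 1.148625 = -0.2150.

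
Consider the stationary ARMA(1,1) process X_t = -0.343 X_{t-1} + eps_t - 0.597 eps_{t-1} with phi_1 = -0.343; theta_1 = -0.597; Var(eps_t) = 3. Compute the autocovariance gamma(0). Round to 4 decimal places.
\gamma(0) = 6.0042

Multiply the model equation by X_{t-k} and take expectations. With theta_0 = psi_0 = 1 and psi_j the MA(infinity) weights, this gives
  gamma(k) - sum_i phi_i gamma(k-i) = c_k,
  c_k = sigma^2 * sum_{j=k..q} theta_j psi_{j-k}   (c_k = 0 for k > q),
using gamma(-m) = gamma(m).
psi-weights needed (psi_j = theta_j + sum_i phi_i psi_{j-i}):
  psi_1 = theta_1 + phi_1 = -0.597 + (-0.343) = -0.94
Right-hand sides:
  c_0 = sigma^2 (1 + theta_1 psi_1) = 3 * (1 + (-0.597)(-0.94)) = 3 * 1.56118 = 4.68354
  c_1 = sigma^2 theta_1 = 3 * (-0.597) = -1.791
  c_2 = 0
Equations for k = 0 and k = 1 (AR order 1):
  gamma(0) = phi_1 gamma(1) + c_0
  gamma(1) = phi_1 gamma(0) + c_1
Substituting the second into the first: gamma(0) (1 - phi_1^2) = c_0 + phi_1 c_1, so
  gamma(0) = (c_0 + phi_1 c_1) / (1 - phi_1^2) = (4.68354 + (-0.343)(-1.791)) / (1 - (-0.343)^2) = 5.297853 / 0.882351 = 6.004247.
Therefore gamma(0) = 6.0042 (to 4 decimal places).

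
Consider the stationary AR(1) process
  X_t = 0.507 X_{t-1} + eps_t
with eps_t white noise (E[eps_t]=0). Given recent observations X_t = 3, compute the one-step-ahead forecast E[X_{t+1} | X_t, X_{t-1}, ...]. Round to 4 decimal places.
E[X_{t+1} \mid \mathcal F_t] = 1.5210

For an AR(p) model X_t = c + sum_i phi_i X_{t-i} + eps_t, the
one-step-ahead conditional mean is
  E[X_{t+1} | X_t, ...] = c + sum_i phi_i X_{t+1-i}.
Substitute known values:
  E[X_{t+1} | ...] = (0.507) * (3)
                   = 1.5210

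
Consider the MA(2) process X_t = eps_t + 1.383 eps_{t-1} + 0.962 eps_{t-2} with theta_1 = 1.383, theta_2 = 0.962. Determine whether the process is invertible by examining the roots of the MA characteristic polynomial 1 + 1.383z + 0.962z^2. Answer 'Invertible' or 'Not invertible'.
\text{Invertible}

The MA(q) characteristic polynomial is P(z) = 1 + 1.383z + 0.962z^2.
Invertibility requires all roots to lie outside the unit circle, i.e. |z| > 1 for every root.
Set 1 + (1.383) z + (0.962) z^2 = 0, i.e. a z^2 + b z + c = 0 with a = 0.962, b = 1.383, c = 1.
Discriminant D = b^2 - 4ac = (1.383)^2 - 4*(0.962)*1 = 1.912689 - (3.848) = -1.935311.
D < 0, so the roots are the complex-conjugate pair z = (-b +/- i sqrt(-D)) / (2a) = -0.7188 +/- 0.7231i.
For a conjugate pair |z|^2 = z * conj(z) = (product of roots) = c/a = 1/(0.962) = 1.039501, so |z| = sqrt(1.039501) = 1.0196 for both roots.
Moduli of all roots: 1.0196, 1.0196.
All moduli strictly greater than 1? Yes.
Verdict: Invertible.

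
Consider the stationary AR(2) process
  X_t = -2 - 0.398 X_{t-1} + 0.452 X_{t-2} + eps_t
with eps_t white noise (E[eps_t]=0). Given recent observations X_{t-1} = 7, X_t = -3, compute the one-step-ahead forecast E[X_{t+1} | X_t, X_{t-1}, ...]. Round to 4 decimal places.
E[X_{t+1} \mid \mathcal F_t] = 2.3580

For an AR(p) model X_t = c + sum_i phi_i X_{t-i} + eps_t, the
one-step-ahead conditional mean is
  E[X_{t+1} | X_t, ...] = c + sum_i phi_i X_{t+1-i}.
Substitute known values:
  E[X_{t+1} | ...] = -2 + (-0.398) * (-3) + (0.452) * (7)
                   = 2.3580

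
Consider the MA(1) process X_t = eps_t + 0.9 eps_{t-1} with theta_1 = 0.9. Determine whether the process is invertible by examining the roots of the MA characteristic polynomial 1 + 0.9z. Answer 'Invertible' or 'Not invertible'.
\text{Invertible}

The MA(q) characteristic polynomial is P(z) = 1 + 0.9z.
Invertibility requires all roots to lie outside the unit circle, i.e. |z| > 1 for every root.
This is linear in z: 1 + (0.9) z = 0  =>  z = -1/(0.9) = -1.111111,  |z| = 1.111111.
Moduli of all roots: 1.1111.
All moduli strictly greater than 1? Yes.
Verdict: Invertible.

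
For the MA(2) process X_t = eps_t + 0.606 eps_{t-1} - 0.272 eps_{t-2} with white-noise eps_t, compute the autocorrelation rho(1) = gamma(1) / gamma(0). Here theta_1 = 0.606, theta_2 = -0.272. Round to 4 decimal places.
\rho(1) = 0.3061

For an MA(q) process with theta_0 = 1, the autocovariance is
  gamma(k) = sigma^2 * sum_{i=0..q-k} theta_i * theta_{i+k},
and rho(k) = gamma(k) / gamma(0). Sigma^2 cancels.
  numerator   = (1)*(0.606) + (0.606)*(-0.272) = 0.441168.
  denominator = (1)^2 + (0.606)^2 + (-0.272)^2 = 1.44122.
  rho(1) = 0.441168 / 1.44122 = 0.3061.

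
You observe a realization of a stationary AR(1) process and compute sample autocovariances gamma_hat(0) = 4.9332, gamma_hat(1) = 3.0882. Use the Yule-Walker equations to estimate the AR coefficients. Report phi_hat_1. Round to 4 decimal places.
\hat\phi_{1} = 0.6260

The Yule-Walker equations for an AR(p) process read, in matrix form,
  Gamma_p phi = r_p,   with   (Gamma_p)_{ij} = gamma(|i - j|),
                       (r_p)_i = gamma(i),   i,j = 1..p.
Substitute the sample gammas (Toeplitz matrix and right-hand side of size 1):
  Gamma_p = [[4.9332]]
  r_p     = [3.0882]
With p = 1 this is the single equation gamma(0) phi_1 = gamma(1):
  phi_hat_1 = gamma(1) / gamma(0) = 3.0882 / 4.9332 = 0.6260.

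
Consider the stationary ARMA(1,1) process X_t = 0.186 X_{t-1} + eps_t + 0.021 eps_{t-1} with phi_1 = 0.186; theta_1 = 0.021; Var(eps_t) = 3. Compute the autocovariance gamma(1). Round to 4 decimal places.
\gamma(1) = 0.6458

Multiply the model equation by X_{t-k} and take expectations. With theta_0 = psi_0 = 1 and psi_j the MA(infinity) weights, this gives
  gamma(k) - sum_i phi_i gamma(k-i) = c_k,
  c_k = sigma^2 * sum_{j=k..q} theta_j psi_{j-k}   (c_k = 0 for k > q),
using gamma(-m) = gamma(m).
psi-weights needed (psi_j = theta_j + sum_i phi_i psi_{j-i}):
  psi_1 = theta_1 + phi_1 = 0.021 + (0.186) = 0.207
Right-hand sides:
  c_0 = sigma^2 (1 + theta_1 psi_1) = 3 * (1 + (0.021)(0.207)) = 3 * 1.004347 = 3.013041
  c_1 = sigma^2 theta_1 = 3 * (0.021) = 0.063
  c_2 = 0
Equations for k = 0 and k = 1 (AR order 1):
  gamma(0) = phi_1 gamma(1) + c_0
  gamma(1) = phi_1 gamma(0) + c_1
Substituting the second into the first: gamma(0) (1 - phi_1^2) = c_0 + phi_1 c_1, so
  gamma(0) = (c_0 + phi_1 c_1) / (1 - phi_1^2) = (3.013041 + (0.186)(0.063)) / (1 - (0.186)^2) = 3.024759 / 0.965404 = 3.133154.
  gamma(1) = phi_1 gamma(0) + c_1 = (0.186)(3.133154) + (0.063) = 0.645767.
Therefore gamma(1) = 0.6458 (to 4 decimal places).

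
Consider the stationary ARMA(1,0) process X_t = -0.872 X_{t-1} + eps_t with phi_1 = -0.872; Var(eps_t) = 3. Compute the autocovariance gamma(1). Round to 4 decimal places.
\gamma(1) = -10.9175

Multiply the model equation by X_{t-k} and take expectations. With theta_0 = psi_0 = 1 and psi_j the MA(infinity) weights, this gives
  gamma(k) - sum_i phi_i gamma(k-i) = c_k,
  c_k = sigma^2 * sum_{j=k..q} theta_j psi_{j-k}   (c_k = 0 for k > q),
using gamma(-m) = gamma(m).
Pure AR (q = 0): c_0 = sigma^2 = 3, c_k = 0 for k >= 1.
Equations for k = 0 and k = 1 (AR order 1):
  gamma(0) = phi_1 gamma(1) + c_0
  gamma(1) = phi_1 gamma(0) + c_1
Substituting the second into the first: gamma(0) (1 - phi_1^2) = c_0 + phi_1 c_1, so
  gamma(0) = c_0 / (1 - phi_1^2) = 3 / (1 - (-0.872)^2) = 3 / 0.239616 = 12.520032.
  gamma(1) = phi_1 gamma(0) = (-0.872)(12.520032) = -10.917468.
Therefore gamma(1) = -10.9175 (to 4 decimal places).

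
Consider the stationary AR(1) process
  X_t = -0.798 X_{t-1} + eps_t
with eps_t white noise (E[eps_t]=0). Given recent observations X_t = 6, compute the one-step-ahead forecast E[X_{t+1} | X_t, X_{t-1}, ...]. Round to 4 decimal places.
E[X_{t+1} \mid \mathcal F_t] = -4.7880

For an AR(p) model X_t = c + sum_i phi_i X_{t-i} + eps_t, the
one-step-ahead conditional mean is
  E[X_{t+1} | X_t, ...] = c + sum_i phi_i X_{t+1-i}.
Substitute known values:
  E[X_{t+1} | ...] = (-0.798) * (6)
                   = -4.7880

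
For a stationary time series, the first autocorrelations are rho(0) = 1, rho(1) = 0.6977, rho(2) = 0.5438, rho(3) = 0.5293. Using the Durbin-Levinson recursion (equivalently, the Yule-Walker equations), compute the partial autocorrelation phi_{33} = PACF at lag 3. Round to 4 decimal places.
\phi_{33} = 0.2260

The PACF at lag k is phi_{kk}, the last component of the solution
to the Yule-Walker system G_k phi = r_k where
  (G_k)_{ij} = rho(|i - j|), (r_k)_i = rho(i), i,j = 1..k.
Equivalently, Durbin-Levinson gives phi_{kk} iteratively:
  phi_{11} = rho(1)
  phi_{kk} = [rho(k) - sum_{j=1..k-1} phi_{k-1,j} rho(k-j)]
            / [1 - sum_{j=1..k-1} phi_{k-1,j} rho(j)],
  phi_{k,j} = phi_{k-1,j} - phi_{kk} phi_{k-1,k-j},  j = 1..k-1.
Step k = 1:
  phi_11 = rho(1) = 0.6977.
Step k = 2:
  phi_22 = [rho(2) - phi_11 rho(1)] / [1 - phi_11 rho(1)] = [0.5438 - (0.6977)(0.6977)] / [1 - (0.6977)(0.6977)]
         = 0.05701471 / 0.51321471 = 0.111093.
  Update: phi_21 = phi_11 - phi_22 phi_11 = 0.6977 - (0.111093)(0.6977) = 0.62019.
Step k = 3:
  phi_33 = [rho(3) - phi_21 rho(2) - phi_22 rho(1)] / [1 - phi_21 rho(1) - phi_22 rho(2)]
    numerator   = 0.5293 - (0.62019)(0.5438) - (0.111093)(0.6977) = 0.11453077
    denominator = 1 - (0.62019)(0.6977) - (0.111093)(0.5438) = 0.50688076
  phi_33 = 0.11453077 / 0.50688076 = 0.226.
Therefore phi_{33} = 0.2260.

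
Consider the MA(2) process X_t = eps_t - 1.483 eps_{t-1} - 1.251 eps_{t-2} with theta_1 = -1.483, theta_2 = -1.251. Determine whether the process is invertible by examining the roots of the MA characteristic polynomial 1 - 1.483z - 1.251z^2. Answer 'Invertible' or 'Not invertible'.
\text{Not invertible}

The MA(q) characteristic polynomial is P(z) = 1 - 1.483z - 1.251z^2.
Invertibility requires all roots to lie outside the unit circle, i.e. |z| > 1 for every root.
Set 1 + (-1.483) z + (-1.251) z^2 = 0, i.e. a z^2 + b z + c = 0 with a = -1.251, b = -1.483, c = 1.
Discriminant D = b^2 - 4ac = (-1.483)^2 - 4*(-1.251)*1 = 2.199289 - (-5.004) = 7.203289.
D >= 0, so the roots are real: z = (-b +/- sqrt(D)) / (2a) = (1.483 +/- 2.683894) / (-2.502).
  z_1 = (1.483 + 2.683894) / (-2.502) = -1.6654,   |z_1| = 1.6654.
  z_2 = (1.483 - 2.683894) / (-2.502) = 0.48,   |z_2| = 0.48.
Moduli of all roots: 1.6654, 0.4800.
All moduli strictly greater than 1? No.
Verdict: Not invertible.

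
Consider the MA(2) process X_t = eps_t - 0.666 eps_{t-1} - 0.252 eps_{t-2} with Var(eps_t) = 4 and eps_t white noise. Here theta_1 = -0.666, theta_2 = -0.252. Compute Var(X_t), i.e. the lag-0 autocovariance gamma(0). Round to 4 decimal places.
\gamma(0) = 6.0282

For an MA(q) process X_t = eps_t + sum_i theta_i eps_{t-i} with
Var(eps_t) = sigma^2, the variance is
  gamma(0) = sigma^2 * (1 + sum_i theta_i^2).
  sum_i theta_i^2 = (-0.666)^2 + (-0.252)^2 = 0.443556 + 0.063504 = 0.50706.
  gamma(0) = 4 * (1 + 0.50706) = 4 * 1.50706 = 6.02824, which rounds to 6.0282.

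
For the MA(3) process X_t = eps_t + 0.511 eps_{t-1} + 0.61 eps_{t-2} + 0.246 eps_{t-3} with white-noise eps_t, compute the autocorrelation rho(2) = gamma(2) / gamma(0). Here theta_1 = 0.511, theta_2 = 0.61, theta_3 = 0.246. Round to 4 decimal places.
\rho(2) = 0.4344

For an MA(q) process with theta_0 = 1, the autocovariance is
  gamma(k) = sigma^2 * sum_{i=0..q-k} theta_i * theta_{i+k},
and rho(k) = gamma(k) / gamma(0). Sigma^2 cancels.
  numerator   = (1)*(0.61) + (0.511)*(0.246) = 0.735706.
  denominator = (1)^2 + (0.511)^2 + (0.61)^2 + (0.246)^2 = 1.693737.
  rho(2) = 0.735706 / 1.693737 = 0.4344.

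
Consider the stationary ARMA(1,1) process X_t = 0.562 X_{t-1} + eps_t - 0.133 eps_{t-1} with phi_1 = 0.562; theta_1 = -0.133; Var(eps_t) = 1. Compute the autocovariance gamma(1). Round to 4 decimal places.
\gamma(1) = 0.5802

Multiply the model equation by X_{t-k} and take expectations. With theta_0 = psi_0 = 1 and psi_j the MA(infinity) weights, this gives
  gamma(k) - sum_i phi_i gamma(k-i) = c_k,
  c_k = sigma^2 * sum_{j=k..q} theta_j psi_{j-k}   (c_k = 0 for k > q),
using gamma(-m) = gamma(m).
psi-weights needed (psi_j = theta_j + sum_i phi_i psi_{j-i}):
  psi_1 = theta_1 + phi_1 = -0.133 + (0.562) = 0.429
Right-hand sides:
  c_0 = sigma^2 (1 + theta_1 psi_1) = 1 * (1 + (-0.133)(0.429)) = 1 * 0.942943 = 0.942943
  c_1 = sigma^2 theta_1 = 1 * (-0.133) = -0.133
  c_2 = 0
Equations for k = 0 and k = 1 (AR order 1):
  gamma(0) = phi_1 gamma(1) + c_0
  gamma(1) = phi_1 gamma(0) + c_1
Substituting the second into the first: gamma(0) (1 - phi_1^2) = c_0 + phi_1 c_1, so
  gamma(0) = (c_0 + phi_1 c_1) / (1 - phi_1^2) = (0.942943 + (0.562)(-0.133)) / (1 - (0.562)^2) = 0.868197 / 0.684156 = 1.269004.
  gamma(1) = phi_1 gamma(0) + c_1 = (0.562)(1.269004) + (-0.133) = 0.58018.
Therefore gamma(1) = 0.5802 (to 4 decimal places).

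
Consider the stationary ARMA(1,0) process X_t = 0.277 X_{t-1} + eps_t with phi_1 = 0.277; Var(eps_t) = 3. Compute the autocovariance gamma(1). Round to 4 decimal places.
\gamma(1) = 0.9001

Multiply the model equation by X_{t-k} and take expectations. With theta_0 = psi_0 = 1 and psi_j the MA(infinity) weights, this gives
  gamma(k) - sum_i phi_i gamma(k-i) = c_k,
  c_k = sigma^2 * sum_{j=k..q} theta_j psi_{j-k}   (c_k = 0 for k > q),
using gamma(-m) = gamma(m).
Pure AR (q = 0): c_0 = sigma^2 = 3, c_k = 0 for k >= 1.
Equations for k = 0 and k = 1 (AR order 1):
  gamma(0) = phi_1 gamma(1) + c_0
  gamma(1) = phi_1 gamma(0) + c_1
Substituting the second into the first: gamma(0) (1 - phi_1^2) = c_0 + phi_1 c_1, so
  gamma(0) = c_0 / (1 - phi_1^2) = 3 / (1 - (0.277)^2) = 3 / 0.923271 = 3.249317.
  gamma(1) = phi_1 gamma(0) = (0.277)(3.249317) = 0.900061.
Therefore gamma(1) = 0.9001 (to 4 decimal places).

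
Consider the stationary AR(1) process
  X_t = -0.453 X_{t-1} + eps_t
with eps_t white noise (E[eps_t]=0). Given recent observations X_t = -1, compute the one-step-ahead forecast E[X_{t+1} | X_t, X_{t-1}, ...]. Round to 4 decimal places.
E[X_{t+1} \mid \mathcal F_t] = 0.4530

For an AR(p) model X_t = c + sum_i phi_i X_{t-i} + eps_t, the
one-step-ahead conditional mean is
  E[X_{t+1} | X_t, ...] = c + sum_i phi_i X_{t+1-i}.
Substitute known values:
  E[X_{t+1} | ...] = (-0.453) * (-1)
                   = 0.4530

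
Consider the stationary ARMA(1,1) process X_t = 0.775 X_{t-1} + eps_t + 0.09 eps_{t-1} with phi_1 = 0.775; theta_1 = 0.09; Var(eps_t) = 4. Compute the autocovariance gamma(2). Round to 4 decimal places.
\gamma(2) = 7.1826

Multiply the model equation by X_{t-k} and take expectations. With theta_0 = psi_0 = 1 and psi_j the MA(infinity) weights, this gives
  gamma(k) - sum_i phi_i gamma(k-i) = c_k,
  c_k = sigma^2 * sum_{j=k..q} theta_j psi_{j-k}   (c_k = 0 for k > q),
using gamma(-m) = gamma(m).
psi-weights needed (psi_j = theta_j + sum_i phi_i psi_{j-i}):
  psi_1 = theta_1 + phi_1 = 0.09 + (0.775) = 0.865
Right-hand sides:
  c_0 = sigma^2 (1 + theta_1 psi_1) = 4 * (1 + (0.09)(0.865)) = 4 * 1.07785 = 4.3114
  c_1 = sigma^2 theta_1 = 4 * (0.09) = 0.36
  c_2 = 0
Equations for k = 0 and k = 1 (AR order 1):
  gamma(0) = phi_1 gamma(1) + c_0
  gamma(1) = phi_1 gamma(0) + c_1
Substituting the second into the first: gamma(0) (1 - phi_1^2) = c_0 + phi_1 c_1, so
  gamma(0) = (c_0 + phi_1 c_1) / (1 - phi_1^2) = (4.3114 + (0.775)(0.36)) / (1 - (0.775)^2) = 4.5904 / 0.399375 = 11.493959.
  gamma(1) = phi_1 gamma(0) + c_1 = (0.775)(11.493959) + (0.36) = 9.267818.
For k = 2 (> q): gamma(2) = phi_1 gamma(1) = (0.775)(9.267818) = 7.182559.
Therefore gamma(2) = 7.1826 (to 4 decimal places).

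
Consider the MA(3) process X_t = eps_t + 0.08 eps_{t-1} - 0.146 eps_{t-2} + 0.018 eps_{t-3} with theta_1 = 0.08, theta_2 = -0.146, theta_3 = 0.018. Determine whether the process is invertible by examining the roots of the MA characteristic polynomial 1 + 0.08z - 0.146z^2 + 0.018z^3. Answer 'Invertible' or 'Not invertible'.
\text{Invertible}

The MA(q) characteristic polynomial is P(z) = 1 + 0.08z - 0.146z^2 + 0.018z^3.
Invertibility requires all roots to lie outside the unit circle, i.e. |z| > 1 for every root.
Degree 3: look for a simple real root z0 first, then factor out (1 - z/z0) and solve the remaining quadratic.
Testing z0 = 5: P(5) = 1 + (0.08)(5) + (-0.146)(5)^2 + (0.018)(5)^3
  = 1 + (0.4) + (-3.65) + (2.25) = 0.  So z_0 = 5 is a root, |z_0| = 5.
Divide out the factor (1 - 0.2 z) = (1 - z/z0) (since 1/z0 = 0.2):
  P(z) = (1 - 0.2 z)(1 + (0.28) z + (-0.09) z^2)
  [check: z-coef 0.28 - (0.2) = 0.08; z^2-coef -0.09 - (0.2)(0.28) = -0.146; z^3-coef -(0.2)(-0.09) = 0.018.]
Remaining roots from the quadratic factor 1 + (0.28) z + (-0.09) z^2:
  Set 1 + (0.28) z + (-0.09) z^2 = 0, i.e. a z^2 + b z + c = 0 with a = -0.09, b = 0.28, c = 1.
  Discriminant D = b^2 - 4ac = (0.28)^2 - 4*(-0.09)*1 = 0.0784 - (-0.36) = 0.4384.
  D >= 0, so the roots are real: z = (-b +/- sqrt(D)) / (2a) = (-0.28 +/- 0.662118) / (-0.18).
    z_1 = (-0.28 + 0.662118) / (-0.18) = -2.1229,   |z_1| = 2.1229.
    z_2 = (-0.28 - 0.662118) / (-0.18) = 5.234,   |z_2| = 5.234.
Moduli of all roots: 5.0000, 2.1229, 5.2340.
All moduli strictly greater than 1? Yes.
Verdict: Invertible.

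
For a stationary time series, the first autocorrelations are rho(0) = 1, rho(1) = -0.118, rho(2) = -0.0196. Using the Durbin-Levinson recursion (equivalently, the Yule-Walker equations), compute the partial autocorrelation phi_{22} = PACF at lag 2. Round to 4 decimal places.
\phi_{22} = -0.0340

The PACF at lag k is phi_{kk}, the last component of the solution
to the Yule-Walker system G_k phi = r_k where
  (G_k)_{ij} = rho(|i - j|), (r_k)_i = rho(i), i,j = 1..k.
Equivalently, Durbin-Levinson gives phi_{kk} iteratively:
  phi_{11} = rho(1)
  phi_{kk} = [rho(k) - sum_{j=1..k-1} phi_{k-1,j} rho(k-j)]
            / [1 - sum_{j=1..k-1} phi_{k-1,j} rho(j)],
  phi_{k,j} = phi_{k-1,j} - phi_{kk} phi_{k-1,k-j},  j = 1..k-1.
Step k = 1:
  phi_11 = rho(1) = -0.118.
Step k = 2:
  phi_22 = [rho(2) - phi_11 rho(1)] / [1 - phi_11 rho(1)] = [-0.0196 - (-0.118)(-0.118)] / [1 - (-0.118)(-0.118)]
         = -0.033524 / 0.986076 = -0.034.
Therefore phi_{22} = -0.0340.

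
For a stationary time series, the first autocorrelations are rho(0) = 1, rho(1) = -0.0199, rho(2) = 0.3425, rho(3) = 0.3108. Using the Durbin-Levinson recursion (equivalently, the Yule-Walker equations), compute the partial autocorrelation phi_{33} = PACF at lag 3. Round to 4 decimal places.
\phi_{33} = 0.3650

The PACF at lag k is phi_{kk}, the last component of the solution
to the Yule-Walker system G_k phi = r_k where
  (G_k)_{ij} = rho(|i - j|), (r_k)_i = rho(i), i,j = 1..k.
Equivalently, Durbin-Levinson gives phi_{kk} iteratively:
  phi_{11} = rho(1)
  phi_{kk} = [rho(k) - sum_{j=1..k-1} phi_{k-1,j} rho(k-j)]
            / [1 - sum_{j=1..k-1} phi_{k-1,j} rho(j)],
  phi_{k,j} = phi_{k-1,j} - phi_{kk} phi_{k-1,k-j},  j = 1..k-1.
Step k = 1:
  phi_11 = rho(1) = -0.0199.
Step k = 2:
  phi_22 = [rho(2) - phi_11 rho(1)] / [1 - phi_11 rho(1)] = [0.3425 - (-0.0199)(-0.0199)] / [1 - (-0.0199)(-0.0199)]
         = 0.34210399 / 0.99960399 = 0.34224.
  Update: phi_21 = phi_11 - phi_22 phi_11 = -0.0199 - (0.34224)(-0.0199) = -0.013089.
Step k = 3:
  phi_33 = [rho(3) - phi_21 rho(2) - phi_22 rho(1)] / [1 - phi_21 rho(1) - phi_22 rho(2)]
    numerator   = 0.3108 - (-0.013089)(0.3425) - (0.34224)(-0.0199) = 0.3220937
    denominator = 1 - (-0.013089)(-0.0199) - (0.34224)(0.3425) = 0.88252248
  phi_33 = 0.3220937 / 0.88252248 = 0.365.
Therefore phi_{33} = 0.3650.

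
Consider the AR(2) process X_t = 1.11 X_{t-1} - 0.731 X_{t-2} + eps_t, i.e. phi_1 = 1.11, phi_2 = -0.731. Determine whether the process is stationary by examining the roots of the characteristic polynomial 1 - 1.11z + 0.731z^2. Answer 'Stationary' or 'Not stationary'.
\text{Stationary}

The AR(p) characteristic polynomial is P(z) = 1 - 1.11z + 0.731z^2.
Stationarity requires all roots to lie outside the unit circle, i.e. |z| > 1 for every root.
Set 1 + (-1.11) z + (0.731) z^2 = 0, i.e. a z^2 + b z + c = 0 with a = 0.731, b = -1.11, c = 1.
Discriminant D = b^2 - 4ac = (-1.11)^2 - 4*(0.731)*1 = 1.2321 - (2.924) = -1.6919.
D < 0, so the roots are the complex-conjugate pair z = (-b +/- i sqrt(-D)) / (2a) = 0.7592 +/- 0.8897i.
For a conjugate pair |z|^2 = z * conj(z) = (product of roots) = c/a = 1/(0.731) = 1.367989, so |z| = sqrt(1.367989) = 1.1696 for both roots.
Moduli of all roots: 1.1696, 1.1696.
All moduli strictly greater than 1? Yes.
Verdict: Stationary.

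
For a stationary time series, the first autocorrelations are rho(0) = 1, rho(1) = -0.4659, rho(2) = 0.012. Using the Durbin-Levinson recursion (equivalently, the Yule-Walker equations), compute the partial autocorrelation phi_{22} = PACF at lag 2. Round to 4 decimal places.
\phi_{22} = -0.2619

The PACF at lag k is phi_{kk}, the last component of the solution
to the Yule-Walker system G_k phi = r_k where
  (G_k)_{ij} = rho(|i - j|), (r_k)_i = rho(i), i,j = 1..k.
Equivalently, Durbin-Levinson gives phi_{kk} iteratively:
  phi_{11} = rho(1)
  phi_{kk} = [rho(k) - sum_{j=1..k-1} phi_{k-1,j} rho(k-j)]
            / [1 - sum_{j=1..k-1} phi_{k-1,j} rho(j)],
  phi_{k,j} = phi_{k-1,j} - phi_{kk} phi_{k-1,k-j},  j = 1..k-1.
Step k = 1:
  phi_11 = rho(1) = -0.4659.
Step k = 2:
  phi_22 = [rho(2) - phi_11 rho(1)] / [1 - phi_11 rho(1)] = [0.012 - (-0.4659)(-0.4659)] / [1 - (-0.4659)(-0.4659)]
         = -0.20506281 / 0.78293719 = -0.2619.
Therefore phi_{22} = -0.2619.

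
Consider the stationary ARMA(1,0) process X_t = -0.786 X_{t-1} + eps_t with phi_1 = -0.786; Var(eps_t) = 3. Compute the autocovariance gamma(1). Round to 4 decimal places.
\gamma(1) = -6.1695

Multiply the model equation by X_{t-k} and take expectations. With theta_0 = psi_0 = 1 and psi_j the MA(infinity) weights, this gives
  gamma(k) - sum_i phi_i gamma(k-i) = c_k,
  c_k = sigma^2 * sum_{j=k..q} theta_j psi_{j-k}   (c_k = 0 for k > q),
using gamma(-m) = gamma(m).
Pure AR (q = 0): c_0 = sigma^2 = 3, c_k = 0 for k >= 1.
Equations for k = 0 and k = 1 (AR order 1):
  gamma(0) = phi_1 gamma(1) + c_0
  gamma(1) = phi_1 gamma(0) + c_1
Substituting the second into the first: gamma(0) (1 - phi_1^2) = c_0 + phi_1 c_1, so
  gamma(0) = c_0 / (1 - phi_1^2) = 3 / (1 - (-0.786)^2) = 3 / 0.382204 = 7.849211.
  gamma(1) = phi_1 gamma(0) = (-0.786)(7.849211) = -6.16948.
Therefore gamma(1) = -6.1695 (to 4 decimal places).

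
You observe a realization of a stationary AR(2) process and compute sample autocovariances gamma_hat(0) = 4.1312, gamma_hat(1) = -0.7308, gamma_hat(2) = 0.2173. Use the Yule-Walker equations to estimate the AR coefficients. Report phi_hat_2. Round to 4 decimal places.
\hat\phi_{2} = 0.0220

The Yule-Walker equations for an AR(p) process read, in matrix form,
  Gamma_p phi = r_p,   with   (Gamma_p)_{ij} = gamma(|i - j|),
                       (r_p)_i = gamma(i),   i,j = 1..p.
Substitute the sample gammas (Toeplitz matrix and right-hand side of size 2):
  Gamma_p = [[4.1312, -0.7308], [-0.7308, 4.1312]]
  r_p     = [-0.7308, 0.2173]
Written out:
  4.1312 phi_1 - 0.7308 phi_2 = -0.7308
  -0.7308 phi_1 + 4.1312 phi_2 = 0.2173
Solve by Cramer's rule:
  det = gamma(0)^2 - gamma(1)^2 = (4.1312)^2 - (-0.7308)^2 = 17.06681344 - 0.53406864 = 16.5327448
  phi_hat_1 = [gamma(1) gamma(0) - gamma(1) gamma(2)] / det = [(-0.7308)(4.1312) - (-0.7308)(0.2173)] / 16.5327448 = -2.86027812 / 16.5327448 = -0.173
  phi_hat_2 = [gamma(0) gamma(2) - gamma(1)^2] / det = [(4.1312)(0.2173) - (-0.7308)^2] / 16.5327448 = 0.36364112 / 16.5327448 = 0.022
So phi_hat = [-0.1730, 0.0220].
Therefore phi_hat_2 = 0.0220.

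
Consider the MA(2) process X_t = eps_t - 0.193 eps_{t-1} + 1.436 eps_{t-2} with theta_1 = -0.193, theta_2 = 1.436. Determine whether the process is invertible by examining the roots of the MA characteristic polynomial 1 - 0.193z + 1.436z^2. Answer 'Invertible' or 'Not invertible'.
\text{Not invertible}

The MA(q) characteristic polynomial is P(z) = 1 - 0.193z + 1.436z^2.
Invertibility requires all roots to lie outside the unit circle, i.e. |z| > 1 for every root.
Set 1 + (-0.193) z + (1.436) z^2 = 0, i.e. a z^2 + b z + c = 0 with a = 1.436, b = -0.193, c = 1.
Discriminant D = b^2 - 4ac = (-0.193)^2 - 4*(1.436)*1 = 0.037249 - (5.744) = -5.706751.
D < 0, so the roots are the complex-conjugate pair z = (-b +/- i sqrt(-D)) / (2a) = 0.0672 +/- 0.8318i.
For a conjugate pair |z|^2 = z * conj(z) = (product of roots) = c/a = 1/(1.436) = 0.696379, so |z| = sqrt(0.696379) = 0.8345 for both roots.
Moduli of all roots: 0.8345, 0.8345.
All moduli strictly greater than 1? No.
Verdict: Not invertible.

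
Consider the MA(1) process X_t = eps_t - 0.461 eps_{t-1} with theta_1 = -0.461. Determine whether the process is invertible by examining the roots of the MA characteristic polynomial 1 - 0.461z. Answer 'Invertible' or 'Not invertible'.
\text{Invertible}

The MA(q) characteristic polynomial is P(z) = 1 - 0.461z.
Invertibility requires all roots to lie outside the unit circle, i.e. |z| > 1 for every root.
This is linear in z: 1 + (-0.461) z = 0  =>  z = -1/(-0.461) = 2.169197,  |z| = 2.169197.
Moduli of all roots: 2.1692.
All moduli strictly greater than 1? Yes.
Verdict: Invertible.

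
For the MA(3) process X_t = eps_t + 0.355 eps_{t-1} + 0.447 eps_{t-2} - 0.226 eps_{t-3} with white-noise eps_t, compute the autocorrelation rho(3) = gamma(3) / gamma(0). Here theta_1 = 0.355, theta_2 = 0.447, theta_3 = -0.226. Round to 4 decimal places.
\rho(3) = -0.1641

For an MA(q) process with theta_0 = 1, the autocovariance is
  gamma(k) = sigma^2 * sum_{i=0..q-k} theta_i * theta_{i+k},
and rho(k) = gamma(k) / gamma(0). Sigma^2 cancels.
  numerator   = (1)*(-0.226) = -0.226.
  denominator = (1)^2 + (0.355)^2 + (0.447)^2 + (-0.226)^2 = 1.37691.
  rho(3) = -0.226 / 1.37691 = -0.1641.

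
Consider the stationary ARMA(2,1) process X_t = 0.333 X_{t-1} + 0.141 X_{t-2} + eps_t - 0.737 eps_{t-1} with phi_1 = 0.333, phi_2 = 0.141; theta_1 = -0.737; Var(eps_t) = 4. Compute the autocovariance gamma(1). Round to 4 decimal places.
\gamma(1) = -1.6226

Multiply the model equation by X_{t-k} and take expectations. With theta_0 = psi_0 = 1 and psi_j the MA(infinity) weights, this gives
  gamma(k) - sum_i phi_i gamma(k-i) = c_k,
  c_k = sigma^2 * sum_{j=k..q} theta_j psi_{j-k}   (c_k = 0 for k > q),
using gamma(-m) = gamma(m).
psi-weights needed (psi_j = theta_j + sum_i phi_i psi_{j-i}):
  psi_1 = theta_1 + phi_1 = -0.737 + (0.333) = -0.404
Right-hand sides:
  c_0 = sigma^2 (1 + theta_1 psi_1) = 4 * (1 + (-0.737)(-0.404)) = 4 * 1.297748 = 5.190992
  c_1 = sigma^2 theta_1 = 4 * (-0.737) = -2.948
  c_2 = 0
Equations for k = 0, 1, 2 (AR order 2, c_2 = 0):
  (E0) gamma(0) = phi_1 gamma(1) + phi_2 gamma(2) + c_0
  (E1) gamma(1) = phi_1 gamma(0) + phi_2 gamma(1) + c_1
  (E2) gamma(2) = phi_1 gamma(1) + phi_2 gamma(0)
From (E1): gamma(1) = A gamma(0) + B with
  A = phi_1 / (1 - phi_2) = 0.333 / 0.859 = 0.38766,   B = c_1 / (1 - phi_2) = -2.948 / 0.859 = -3.431898.
Insert (E2) into (E0): gamma(0) (1 - phi_2^2) = phi_1 (1 + phi_2) gamma(1) + c_0.
  phi_1 (1 + phi_2) = (0.333)(1.141) = 0.379953,   1 - phi_2^2 = 0.980119.
Replace gamma(1) by A gamma(0) + B and collect gamma(0):
  gamma(0) [0.980119 - (0.379953)(0.38766)] = (0.379953)(-3.431898) + 5.190992
  gamma(0) * 0.832826 = 3.887032
  gamma(0) = 3.887032 / 0.832826 = 4.667278.
  gamma(1) = A gamma(0) + B = (0.38766)(4.667278) + (-3.431898) = -1.62258.
Therefore gamma(1) = -1.6226 (to 4 decimal places).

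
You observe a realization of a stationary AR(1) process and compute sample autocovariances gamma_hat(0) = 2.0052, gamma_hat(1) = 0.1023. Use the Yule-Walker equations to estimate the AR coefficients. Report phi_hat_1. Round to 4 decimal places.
\hat\phi_{1} = 0.0510

The Yule-Walker equations for an AR(p) process read, in matrix form,
  Gamma_p phi = r_p,   with   (Gamma_p)_{ij} = gamma(|i - j|),
                       (r_p)_i = gamma(i),   i,j = 1..p.
Substitute the sample gammas (Toeplitz matrix and right-hand side of size 1):
  Gamma_p = [[2.0052]]
  r_p     = [0.1023]
With p = 1 this is the single equation gamma(0) phi_1 = gamma(1):
  phi_hat_1 = gamma(1) / gamma(0) = 0.1023 / 2.0052 = 0.0510.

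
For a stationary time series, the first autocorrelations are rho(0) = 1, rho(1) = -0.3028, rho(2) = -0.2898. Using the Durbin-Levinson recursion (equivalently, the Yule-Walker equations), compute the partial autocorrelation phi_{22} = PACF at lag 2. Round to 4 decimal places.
\phi_{22} = -0.4200

The PACF at lag k is phi_{kk}, the last component of the solution
to the Yule-Walker system G_k phi = r_k where
  (G_k)_{ij} = rho(|i - j|), (r_k)_i = rho(i), i,j = 1..k.
Equivalently, Durbin-Levinson gives phi_{kk} iteratively:
  phi_{11} = rho(1)
  phi_{kk} = [rho(k) - sum_{j=1..k-1} phi_{k-1,j} rho(k-j)]
            / [1 - sum_{j=1..k-1} phi_{k-1,j} rho(j)],
  phi_{k,j} = phi_{k-1,j} - phi_{kk} phi_{k-1,k-j},  j = 1..k-1.
Step k = 1:
  phi_11 = rho(1) = -0.3028.
Step k = 2:
  phi_22 = [rho(2) - phi_11 rho(1)] / [1 - phi_11 rho(1)] = [-0.2898 - (-0.3028)(-0.3028)] / [1 - (-0.3028)(-0.3028)]
         = -0.38148784 / 0.90831216 = -0.42.
Therefore phi_{22} = -0.4200.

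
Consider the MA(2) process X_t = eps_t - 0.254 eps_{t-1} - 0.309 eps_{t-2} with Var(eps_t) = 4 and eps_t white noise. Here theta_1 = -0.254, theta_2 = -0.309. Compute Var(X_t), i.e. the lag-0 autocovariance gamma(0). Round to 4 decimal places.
\gamma(0) = 4.6400

For an MA(q) process X_t = eps_t + sum_i theta_i eps_{t-i} with
Var(eps_t) = sigma^2, the variance is
  gamma(0) = sigma^2 * (1 + sum_i theta_i^2).
  sum_i theta_i^2 = (-0.254)^2 + (-0.309)^2 = 0.064516 + 0.095481 = 0.159997.
  gamma(0) = 4 * (1 + 0.159997) = 4 * 1.159997 = 4.639988, which rounds to 4.6400.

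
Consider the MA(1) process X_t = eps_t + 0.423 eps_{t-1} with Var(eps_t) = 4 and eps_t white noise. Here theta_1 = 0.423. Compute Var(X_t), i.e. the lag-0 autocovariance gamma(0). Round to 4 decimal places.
\gamma(0) = 4.7157

For an MA(q) process X_t = eps_t + sum_i theta_i eps_{t-i} with
Var(eps_t) = sigma^2, the variance is
  gamma(0) = sigma^2 * (1 + sum_i theta_i^2).
  sum_i theta_i^2 = (0.423)^2 = 0.178929.
  gamma(0) = 4 * (1 + 0.178929) = 4 * 1.178929 = 4.715716, which rounds to 4.7157.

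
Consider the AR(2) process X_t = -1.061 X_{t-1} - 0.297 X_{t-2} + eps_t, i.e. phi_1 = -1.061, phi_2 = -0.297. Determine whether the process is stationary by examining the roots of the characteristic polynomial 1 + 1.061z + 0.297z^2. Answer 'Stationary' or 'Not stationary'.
\text{Stationary}

The AR(p) characteristic polynomial is P(z) = 1 + 1.061z + 0.297z^2.
Stationarity requires all roots to lie outside the unit circle, i.e. |z| > 1 for every root.
Set 1 + (1.061) z + (0.297) z^2 = 0, i.e. a z^2 + b z + c = 0 with a = 0.297, b = 1.061, c = 1.
Discriminant D = b^2 - 4ac = (1.061)^2 - 4*(0.297)*1 = 1.125721 - (1.188) = -0.062279.
D < 0, so the roots are the complex-conjugate pair z = (-b +/- i sqrt(-D)) / (2a) = -1.7862 +/- 0.4201i.
For a conjugate pair |z|^2 = z * conj(z) = (product of roots) = c/a = 1/(0.297) = 3.367003, so |z| = sqrt(3.367003) = 1.8349 for both roots.
Moduli of all roots: 1.8349, 1.8349.
All moduli strictly greater than 1? Yes.
Verdict: Stationary.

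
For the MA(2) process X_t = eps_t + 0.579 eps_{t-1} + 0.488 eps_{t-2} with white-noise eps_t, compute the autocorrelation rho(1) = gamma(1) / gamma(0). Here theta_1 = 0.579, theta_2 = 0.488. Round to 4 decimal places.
\rho(1) = 0.5476

For an MA(q) process with theta_0 = 1, the autocovariance is
  gamma(k) = sigma^2 * sum_{i=0..q-k} theta_i * theta_{i+k},
and rho(k) = gamma(k) / gamma(0). Sigma^2 cancels.
  numerator   = (1)*(0.579) + (0.579)*(0.488) = 0.861552.
  denominator = (1)^2 + (0.579)^2 + (0.488)^2 = 1.573385.
  rho(1) = 0.861552 / 1.573385 = 0.5476.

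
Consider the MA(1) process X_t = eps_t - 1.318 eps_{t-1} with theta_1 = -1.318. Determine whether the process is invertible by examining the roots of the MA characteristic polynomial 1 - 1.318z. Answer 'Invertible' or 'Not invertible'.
\text{Not invertible}

The MA(q) characteristic polynomial is P(z) = 1 - 1.318z.
Invertibility requires all roots to lie outside the unit circle, i.e. |z| > 1 for every root.
This is linear in z: 1 + (-1.318) z = 0  =>  z = -1/(-1.318) = 0.758725,  |z| = 0.758725.
Moduli of all roots: 0.7587.
All moduli strictly greater than 1? No.
Verdict: Not invertible.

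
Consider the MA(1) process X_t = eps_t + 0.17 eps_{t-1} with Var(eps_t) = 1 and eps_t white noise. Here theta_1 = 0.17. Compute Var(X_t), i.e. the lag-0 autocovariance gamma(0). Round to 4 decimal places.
\gamma(0) = 1.0289

For an MA(q) process X_t = eps_t + sum_i theta_i eps_{t-i} with
Var(eps_t) = sigma^2, the variance is
  gamma(0) = sigma^2 * (1 + sum_i theta_i^2).
  sum_i theta_i^2 = (0.17)^2 = 0.0289.
  gamma(0) = 1 * (1 + 0.0289) = 1 * 1.0289 = 1.0289.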